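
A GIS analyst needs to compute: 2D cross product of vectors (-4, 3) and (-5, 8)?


u x v = u_x*v_y - u_y*v_x = (-4)*8 - 3*(-5)
= (-32) - (-15) = -17

-17


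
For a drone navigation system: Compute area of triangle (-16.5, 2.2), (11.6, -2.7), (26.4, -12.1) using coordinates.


Area = |x_A(y_B-y_C) + x_B(y_C-y_A) + x_C(y_A-y_B)|/2
= |(-155.1) + (-165.88) + 129.36|/2
= 191.62/2 = 95.81

95.81


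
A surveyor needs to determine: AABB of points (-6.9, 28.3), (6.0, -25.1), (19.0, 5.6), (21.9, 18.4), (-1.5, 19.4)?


x range: [-6.9, 21.9]
y range: [-25.1, 28.3]
Bounding box: (-6.9,-25.1) to (21.9,28.3)

(-6.9,-25.1) to (21.9,28.3)


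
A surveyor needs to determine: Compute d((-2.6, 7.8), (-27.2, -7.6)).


dx=-24.6, dy=-15.4
d^2 = (-24.6)^2 + (-15.4)^2 = 842.32
d = sqrt(842.32) = 29.0227

29.0227


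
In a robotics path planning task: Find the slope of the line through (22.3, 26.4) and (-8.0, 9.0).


slope = (y2-y1)/(x2-x1) = (9-26.4)/((-8)-22.3) = (-17.4)/(-30.3) = 0.5743

0.5743


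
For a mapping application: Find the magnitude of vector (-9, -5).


|u| = sqrt((-9)^2 + (-5)^2) = sqrt(106) = 10.2956

10.2956


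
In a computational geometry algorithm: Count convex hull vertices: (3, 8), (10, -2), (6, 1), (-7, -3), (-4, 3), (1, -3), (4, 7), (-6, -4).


Convex hull vertices (CCW): (-7, -3), (-6, -4), (10, -2), (4, 7), (3, 8), (-4, 3)
Count = 6

6


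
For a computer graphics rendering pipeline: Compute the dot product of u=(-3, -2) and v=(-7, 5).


u . v = u_x*v_x + u_y*v_y = (-3)*(-7) + (-2)*5
= 21 + (-10) = 11

11


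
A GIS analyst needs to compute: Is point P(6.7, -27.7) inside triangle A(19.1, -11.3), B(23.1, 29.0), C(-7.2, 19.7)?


Cross products: AB x AP = 434.12, BC x BP = 1565.49, CA x CP = -815.72
All same sign? no

No, outside


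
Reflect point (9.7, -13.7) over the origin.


Reflection over origin: (x,y) -> (-x,-y)
(9.7, -13.7) -> (-9.7, 13.7)

(-9.7, 13.7)


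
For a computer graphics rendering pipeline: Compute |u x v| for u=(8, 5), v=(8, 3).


|u x v| = |8*3 - 5*8|
= |24 - 40| = 16

16


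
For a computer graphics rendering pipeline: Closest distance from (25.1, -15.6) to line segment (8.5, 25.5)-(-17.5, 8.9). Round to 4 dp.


Project P onto AB: t = 0.2634 (clamped to [0,1])
Closest point on segment: (1.6511, 21.1272)
Distance: 43.5745

43.5745


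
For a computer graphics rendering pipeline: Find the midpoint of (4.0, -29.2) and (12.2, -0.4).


M = ((4+12.2)/2, ((-29.2)+(-0.4))/2)
= (8.1, -14.8)

(8.1, -14.8)


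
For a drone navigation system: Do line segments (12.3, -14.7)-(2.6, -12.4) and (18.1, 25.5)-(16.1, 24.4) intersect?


Cross products: d1=74.02, d2=58.75, d3=-403.28, d4=-388.01
d1*d2 < 0 and d3*d4 < 0? no

No, they don't intersect


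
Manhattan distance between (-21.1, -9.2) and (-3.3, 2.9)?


|(-21.1)-(-3.3)| + |(-9.2)-2.9| = 17.8 + 12.1 = 29.9

29.9


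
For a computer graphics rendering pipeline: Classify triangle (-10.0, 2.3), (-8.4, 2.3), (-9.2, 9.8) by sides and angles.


Side lengths squared: AB^2=2.56, BC^2=56.89, CA^2=56.89
Sorted: [2.56, 56.89, 56.89]
By sides: Isosceles, By angles: Acute

Isosceles, Acute


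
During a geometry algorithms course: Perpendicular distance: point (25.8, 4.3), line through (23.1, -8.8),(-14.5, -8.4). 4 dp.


|cross product| = 493.64
|line direction| = sqrt(1413.92) = 37.6021
Distance = 493.64/sqrt(1413.92) = 13.128

13.128


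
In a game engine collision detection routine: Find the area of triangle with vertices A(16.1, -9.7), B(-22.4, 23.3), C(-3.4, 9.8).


Area = |x_A(y_B-y_C) + x_B(y_C-y_A) + x_C(y_A-y_B)|/2
= |217.35 + (-436.8) + 112.2|/2
= 107.25/2 = 53.625

53.625


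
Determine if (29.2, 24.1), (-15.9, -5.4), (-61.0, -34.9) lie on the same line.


Cross product: ((-15.9)-29.2)*((-34.9)-24.1) - ((-5.4)-24.1)*((-61)-29.2)
= 0

Yes, collinear


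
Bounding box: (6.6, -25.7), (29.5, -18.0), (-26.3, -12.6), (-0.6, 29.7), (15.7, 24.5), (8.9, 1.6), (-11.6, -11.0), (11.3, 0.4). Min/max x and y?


x range: [-26.3, 29.5]
y range: [-25.7, 29.7]
Bounding box: (-26.3,-25.7) to (29.5,29.7)

(-26.3,-25.7) to (29.5,29.7)


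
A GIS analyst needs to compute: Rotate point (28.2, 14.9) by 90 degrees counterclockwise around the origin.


90° CCW: (x,y) -> (-y, x)
(28.2,14.9) -> (-14.9, 28.2)

(-14.9, 28.2)


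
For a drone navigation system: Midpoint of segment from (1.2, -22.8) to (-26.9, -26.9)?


M = ((1.2+(-26.9))/2, ((-22.8)+(-26.9))/2)
= (-12.85, -24.85)

(-12.85, -24.85)


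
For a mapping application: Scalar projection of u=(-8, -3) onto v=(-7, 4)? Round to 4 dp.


u.v = 44, |v| = sqrt(65) = 8.0623
Scalar projection = u.v / |v| = 44 / sqrt(65) = 5.4575

5.4575


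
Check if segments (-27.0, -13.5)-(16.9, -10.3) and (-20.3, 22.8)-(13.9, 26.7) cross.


Cross products: d1=-1215.33, d2=-1277.1, d3=1572.13, d4=1633.9
d1*d2 < 0 and d3*d4 < 0? no

No, they don't intersect


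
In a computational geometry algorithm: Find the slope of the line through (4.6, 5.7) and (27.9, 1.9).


slope = (y2-y1)/(x2-x1) = (1.9-5.7)/(27.9-4.6) = (-3.8)/23.3 = -0.1631

-0.1631


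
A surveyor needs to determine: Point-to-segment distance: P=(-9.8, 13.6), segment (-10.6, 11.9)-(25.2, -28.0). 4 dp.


Project P onto AB: t = 0 (clamped to [0,1])
Closest point on segment: (-10.6, 11.9)
Distance: 1.8788

1.8788


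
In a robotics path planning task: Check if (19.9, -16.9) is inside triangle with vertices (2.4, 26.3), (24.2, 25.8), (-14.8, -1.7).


Cross products: AB x AP = -933.01, BC x BP = 1547.05, CA x CP = -1233.04
All same sign? no

No, outside


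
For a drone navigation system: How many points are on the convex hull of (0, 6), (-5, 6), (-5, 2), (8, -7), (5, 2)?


Convex hull vertices (CCW): (-5, 2), (8, -7), (5, 2), (0, 6), (-5, 6)
Count = 5

5


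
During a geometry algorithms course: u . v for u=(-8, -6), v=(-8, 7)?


u . v = u_x*v_x + u_y*v_y = (-8)*(-8) + (-6)*7
= 64 + (-42) = 22

22


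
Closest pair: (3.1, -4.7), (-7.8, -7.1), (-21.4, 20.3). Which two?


d(P0,P1) = 11.1611, d(P0,P2) = 35.0036, d(P1,P2) = 30.5895
Closest: P0 and P1

Closest pair: (3.1, -4.7) and (-7.8, -7.1), distance = 11.1611


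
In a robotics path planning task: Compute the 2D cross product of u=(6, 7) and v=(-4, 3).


u x v = u_x*v_y - u_y*v_x = 6*3 - 7*(-4)
= 18 - (-28) = 46

46


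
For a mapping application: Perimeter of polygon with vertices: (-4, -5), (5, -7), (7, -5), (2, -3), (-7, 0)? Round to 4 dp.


Sides: (-4, -5)->(5, -7): sqrt(85) = 9.219544, (5, -7)->(7, -5): sqrt(8) = 2.828427, (7, -5)->(2, -3): sqrt(29) = 5.385165, (2, -3)->(-7, 0): sqrt(90) = 9.486833, (-7, 0)->(-4, -5): sqrt(34) = 5.830952
Sum = 32.750921
Perimeter = 32.7509

32.7509


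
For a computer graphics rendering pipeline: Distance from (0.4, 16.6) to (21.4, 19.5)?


dx=21, dy=2.9
d^2 = 21^2 + 2.9^2 = 449.41
d = sqrt(449.41) = 21.1993

21.1993


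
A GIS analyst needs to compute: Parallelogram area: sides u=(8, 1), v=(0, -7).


|u x v| = |8*(-7) - 1*0|
= |(-56) - 0| = 56

56


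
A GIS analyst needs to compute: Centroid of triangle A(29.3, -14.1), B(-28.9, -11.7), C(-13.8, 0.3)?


Centroid = ((x_A+x_B+x_C)/3, (y_A+y_B+y_C)/3)
= ((29.3+(-28.9)+(-13.8))/3, ((-14.1)+(-11.7)+0.3)/3)
= (-4.4667, -8.5)

(-4.4667, -8.5)


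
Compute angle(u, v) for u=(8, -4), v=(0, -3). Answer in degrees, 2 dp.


u.v = 12, |u| = sqrt(80) = 8.9443, |v| = sqrt(9) = 3
cos(theta) = u.v/(|u||v|) = 12/sqrt(720) = 0.447214
theta = acos(0.447214) = 63.43 degrees

63.43 degrees


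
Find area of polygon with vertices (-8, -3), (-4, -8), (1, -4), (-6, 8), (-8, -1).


Shoelace sum: ((-8)*(-8) - (-4)*(-3)) + ((-4)*(-4) - 1*(-8)) + (1*8 - (-6)*(-4)) + ((-6)*(-1) - (-8)*8) + ((-8)*(-3) - (-8)*(-1))
= 146
Area = |146|/2 = 73

73


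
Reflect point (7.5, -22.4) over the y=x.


Reflection over y=x: (x,y) -> (y,x)
(7.5, -22.4) -> (-22.4, 7.5)

(-22.4, 7.5)


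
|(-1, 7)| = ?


|u| = sqrt((-1)^2 + 7^2) = sqrt(50) = 7.0711

7.0711


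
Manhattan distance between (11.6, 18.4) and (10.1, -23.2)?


|11.6-10.1| + |18.4-(-23.2)| = 1.5 + 41.6 = 43.1

43.1


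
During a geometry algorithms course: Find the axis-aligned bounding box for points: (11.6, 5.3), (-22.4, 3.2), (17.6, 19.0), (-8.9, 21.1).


x range: [-22.4, 17.6]
y range: [3.2, 21.1]
Bounding box: (-22.4,3.2) to (17.6,21.1)

(-22.4,3.2) to (17.6,21.1)


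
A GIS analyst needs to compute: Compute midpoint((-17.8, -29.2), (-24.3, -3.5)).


M = (((-17.8)+(-24.3))/2, ((-29.2)+(-3.5))/2)
= (-21.05, -16.35)

(-21.05, -16.35)


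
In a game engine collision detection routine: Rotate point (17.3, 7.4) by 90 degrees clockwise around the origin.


90° CW: (x,y) -> (y, -x)
(17.3,7.4) -> (7.4, -17.3)

(7.4, -17.3)


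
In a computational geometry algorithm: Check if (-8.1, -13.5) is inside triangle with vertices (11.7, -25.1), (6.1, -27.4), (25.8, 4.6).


Cross products: AB x AP = -110.5, BC x BP = 728.23, CA x CP = -751.62
All same sign? no

No, outside


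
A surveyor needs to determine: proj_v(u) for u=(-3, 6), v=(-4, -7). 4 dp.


u.v = -30, |v| = sqrt(65) = 8.0623
Scalar projection = u.v / |v| = -30 / sqrt(65) = -3.721

-3.721


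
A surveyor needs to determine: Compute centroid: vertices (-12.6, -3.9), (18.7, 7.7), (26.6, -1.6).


Centroid = ((x_A+x_B+x_C)/3, (y_A+y_B+y_C)/3)
= (((-12.6)+18.7+26.6)/3, ((-3.9)+7.7+(-1.6))/3)
= (10.9, 0.7333)

(10.9, 0.7333)


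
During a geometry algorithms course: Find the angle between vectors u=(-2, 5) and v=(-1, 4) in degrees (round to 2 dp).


u.v = 22, |u| = sqrt(29) = 5.3852, |v| = sqrt(17) = 4.1231
cos(theta) = u.v/(|u||v|) = 22/sqrt(493) = 0.99083
theta = acos(0.99083) = 7.77 degrees

7.77 degrees


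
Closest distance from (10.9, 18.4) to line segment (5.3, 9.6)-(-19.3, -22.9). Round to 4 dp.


Project P onto AB: t = 0 (clamped to [0,1])
Closest point on segment: (5.3, 9.6)
Distance: 10.4307

10.4307


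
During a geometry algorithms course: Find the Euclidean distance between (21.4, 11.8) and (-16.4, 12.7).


dx=-37.8, dy=0.9
d^2 = (-37.8)^2 + 0.9^2 = 1429.65
d = sqrt(1429.65) = 37.8107

37.8107


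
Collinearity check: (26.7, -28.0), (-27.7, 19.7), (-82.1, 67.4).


Cross product: ((-27.7)-26.7)*(67.4-(-28)) - (19.7-(-28))*((-82.1)-26.7)
= 0

Yes, collinear


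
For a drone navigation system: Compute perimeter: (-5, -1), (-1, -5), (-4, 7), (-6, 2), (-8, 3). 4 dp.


Sides: (-5, -1)->(-1, -5): sqrt(32) = 5.656854, (-1, -5)->(-4, 7): sqrt(153) = 12.369317, (-4, 7)->(-6, 2): sqrt(29) = 5.385165, (-6, 2)->(-8, 3): sqrt(5) = 2.236068, (-8, 3)->(-5, -1): sqrt(25) = 5
Sum = 30.647404
Perimeter = 30.6474

30.6474


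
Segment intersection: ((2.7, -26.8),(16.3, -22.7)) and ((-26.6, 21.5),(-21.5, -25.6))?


Cross products: d1=1133.7, d2=1795.17, d3=777.01, d4=115.54
d1*d2 < 0 and d3*d4 < 0? no

No, they don't intersect


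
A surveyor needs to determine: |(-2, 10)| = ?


|u| = sqrt((-2)^2 + 10^2) = sqrt(104) = 10.198

10.198


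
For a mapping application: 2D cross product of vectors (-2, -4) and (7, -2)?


u x v = u_x*v_y - u_y*v_x = (-2)*(-2) - (-4)*7
= 4 - (-28) = 32

32


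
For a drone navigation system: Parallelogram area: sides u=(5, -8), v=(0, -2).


|u x v| = |5*(-2) - (-8)*0|
= |(-10) - 0| = 10

10


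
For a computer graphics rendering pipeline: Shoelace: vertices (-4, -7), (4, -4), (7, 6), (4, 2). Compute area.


Shoelace sum: ((-4)*(-4) - 4*(-7)) + (4*6 - 7*(-4)) + (7*2 - 4*6) + (4*(-7) - (-4)*2)
= 66
Area = |66|/2 = 33

33


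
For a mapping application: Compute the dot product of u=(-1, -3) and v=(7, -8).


u . v = u_x*v_x + u_y*v_y = (-1)*7 + (-3)*(-8)
= (-7) + 24 = 17

17


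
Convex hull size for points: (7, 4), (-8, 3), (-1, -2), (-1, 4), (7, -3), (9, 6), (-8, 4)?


Convex hull vertices (CCW): (-8, 3), (-1, -2), (7, -3), (9, 6), (-8, 4)
Count = 5

5


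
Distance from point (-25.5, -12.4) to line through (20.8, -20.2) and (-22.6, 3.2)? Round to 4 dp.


|cross product| = 744.9
|line direction| = sqrt(2431.12) = 49.3064
Distance = 744.9/sqrt(2431.12) = 15.1076

15.1076


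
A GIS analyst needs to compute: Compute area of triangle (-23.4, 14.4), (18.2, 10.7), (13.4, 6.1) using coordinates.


Area = |x_A(y_B-y_C) + x_B(y_C-y_A) + x_C(y_A-y_B)|/2
= |(-107.64) + (-151.06) + 49.58|/2
= 209.12/2 = 104.56

104.56


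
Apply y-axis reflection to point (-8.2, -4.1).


Reflection over y-axis: (x,y) -> (-x,y)
(-8.2, -4.1) -> (8.2, -4.1)

(8.2, -4.1)


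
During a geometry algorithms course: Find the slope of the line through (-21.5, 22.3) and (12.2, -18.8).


slope = (y2-y1)/(x2-x1) = ((-18.8)-22.3)/(12.2-(-21.5)) = (-41.1)/33.7 = -1.2196

-1.2196


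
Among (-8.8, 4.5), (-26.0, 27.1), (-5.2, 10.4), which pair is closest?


d(P0,P1) = 28.4007, d(P0,P2) = 6.9116, d(P1,P2) = 26.6745
Closest: P0 and P2

Closest pair: (-8.8, 4.5) and (-5.2, 10.4), distance = 6.9116


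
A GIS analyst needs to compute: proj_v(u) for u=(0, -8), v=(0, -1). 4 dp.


u.v = 8, |v| = sqrt(1) = 1
Scalar projection = u.v / |v| = 8 / sqrt(1) = 8

8


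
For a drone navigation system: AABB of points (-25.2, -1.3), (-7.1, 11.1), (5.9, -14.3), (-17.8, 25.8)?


x range: [-25.2, 5.9]
y range: [-14.3, 25.8]
Bounding box: (-25.2,-14.3) to (5.9,25.8)

(-25.2,-14.3) to (5.9,25.8)


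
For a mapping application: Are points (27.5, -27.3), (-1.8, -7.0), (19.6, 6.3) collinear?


Cross product: ((-1.8)-27.5)*(6.3-(-27.3)) - ((-7)-(-27.3))*(19.6-27.5)
= -824.11

No, not collinear


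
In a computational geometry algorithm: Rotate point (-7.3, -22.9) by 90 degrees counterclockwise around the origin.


90° CCW: (x,y) -> (-y, x)
(-7.3,-22.9) -> (22.9, -7.3)

(22.9, -7.3)


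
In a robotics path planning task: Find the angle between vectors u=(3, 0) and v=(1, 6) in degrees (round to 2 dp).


u.v = 3, |u| = sqrt(9) = 3, |v| = sqrt(37) = 6.0828
cos(theta) = u.v/(|u||v|) = 3/sqrt(333) = 0.164399
theta = acos(0.164399) = 80.54 degrees

80.54 degrees


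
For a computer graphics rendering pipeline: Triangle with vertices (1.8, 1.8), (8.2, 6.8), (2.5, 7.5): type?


Side lengths squared: AB^2=65.96, BC^2=32.98, CA^2=32.98
Sorted: [32.98, 32.98, 65.96]
By sides: Isosceles, By angles: Right

Isosceles, Right


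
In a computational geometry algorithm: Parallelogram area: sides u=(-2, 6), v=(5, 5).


|u x v| = |(-2)*5 - 6*5|
= |(-10) - 30| = 40

40


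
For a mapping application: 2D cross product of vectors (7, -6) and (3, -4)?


u x v = u_x*v_y - u_y*v_x = 7*(-4) - (-6)*3
= (-28) - (-18) = -10

-10


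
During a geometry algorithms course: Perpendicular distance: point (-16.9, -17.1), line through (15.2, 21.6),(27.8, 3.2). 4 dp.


|cross product| = 1078.26
|line direction| = sqrt(497.32) = 22.3007
Distance = 1078.26/sqrt(497.32) = 48.351

48.351


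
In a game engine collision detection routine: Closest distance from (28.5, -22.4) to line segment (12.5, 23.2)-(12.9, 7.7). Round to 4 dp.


Project P onto AB: t = 1 (clamped to [0,1])
Closest point on segment: (12.9, 7.7)
Distance: 33.9024

33.9024


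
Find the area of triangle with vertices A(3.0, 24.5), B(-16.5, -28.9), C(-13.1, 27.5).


Area = |x_A(y_B-y_C) + x_B(y_C-y_A) + x_C(y_A-y_B)|/2
= |(-169.2) + (-49.5) + (-699.54)|/2
= 918.24/2 = 459.12

459.12


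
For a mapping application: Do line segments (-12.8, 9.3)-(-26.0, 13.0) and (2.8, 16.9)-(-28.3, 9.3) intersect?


Cross products: d1=117.8, d2=-97.59, d3=-158.04, d4=57.35
d1*d2 < 0 and d3*d4 < 0? yes

Yes, they intersect


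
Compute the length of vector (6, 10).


|u| = sqrt(6^2 + 10^2) = sqrt(136) = 11.6619

11.6619


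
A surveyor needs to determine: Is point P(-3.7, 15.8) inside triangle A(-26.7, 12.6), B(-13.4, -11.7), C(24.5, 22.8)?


Cross products: AB x AP = 601.46, BC x BP = 707.6, CA x CP = 70.76
All same sign? yes

Yes, inside


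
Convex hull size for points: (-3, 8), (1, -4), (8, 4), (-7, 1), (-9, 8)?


Convex hull vertices (CCW): (-9, 8), (-7, 1), (1, -4), (8, 4), (-3, 8)
Count = 5

5


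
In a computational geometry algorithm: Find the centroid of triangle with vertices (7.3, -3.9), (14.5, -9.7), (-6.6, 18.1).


Centroid = ((x_A+x_B+x_C)/3, (y_A+y_B+y_C)/3)
= ((7.3+14.5+(-6.6))/3, ((-3.9)+(-9.7)+18.1)/3)
= (5.0667, 1.5)

(5.0667, 1.5)


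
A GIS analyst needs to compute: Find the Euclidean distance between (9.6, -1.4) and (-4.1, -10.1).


dx=-13.7, dy=-8.7
d^2 = (-13.7)^2 + (-8.7)^2 = 263.38
d = sqrt(263.38) = 16.229

16.229


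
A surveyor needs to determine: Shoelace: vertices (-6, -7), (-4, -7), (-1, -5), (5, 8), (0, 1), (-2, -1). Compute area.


Shoelace sum: ((-6)*(-7) - (-4)*(-7)) + ((-4)*(-5) - (-1)*(-7)) + ((-1)*8 - 5*(-5)) + (5*1 - 0*8) + (0*(-1) - (-2)*1) + ((-2)*(-7) - (-6)*(-1))
= 59
Area = |59|/2 = 29.5

29.5


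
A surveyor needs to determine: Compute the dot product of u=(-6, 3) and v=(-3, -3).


u . v = u_x*v_x + u_y*v_y = (-6)*(-3) + 3*(-3)
= 18 + (-9) = 9

9


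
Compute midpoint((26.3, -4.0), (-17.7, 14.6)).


M = ((26.3+(-17.7))/2, ((-4)+14.6)/2)
= (4.3, 5.3)

(4.3, 5.3)


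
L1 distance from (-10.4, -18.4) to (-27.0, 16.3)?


|(-10.4)-(-27)| + |(-18.4)-16.3| = 16.6 + 34.7 = 51.3

51.3


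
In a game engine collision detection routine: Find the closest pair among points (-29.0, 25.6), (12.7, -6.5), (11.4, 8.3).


d(P0,P1) = 52.6241, d(P0,P2) = 43.9483, d(P1,P2) = 14.857
Closest: P1 and P2

Closest pair: (12.7, -6.5) and (11.4, 8.3), distance = 14.857


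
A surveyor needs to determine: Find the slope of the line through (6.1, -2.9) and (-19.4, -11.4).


slope = (y2-y1)/(x2-x1) = ((-11.4)-(-2.9))/((-19.4)-6.1) = (-8.5)/(-25.5) = 0.3333

0.3333


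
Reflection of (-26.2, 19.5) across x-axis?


Reflection over x-axis: (x,y) -> (x,-y)
(-26.2, 19.5) -> (-26.2, -19.5)

(-26.2, -19.5)


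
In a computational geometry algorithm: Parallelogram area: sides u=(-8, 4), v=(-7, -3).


|u x v| = |(-8)*(-3) - 4*(-7)|
= |24 - (-28)| = 52

52


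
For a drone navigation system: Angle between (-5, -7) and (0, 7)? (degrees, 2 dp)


u.v = -49, |u| = sqrt(74) = 8.6023, |v| = sqrt(49) = 7
cos(theta) = u.v/(|u||v|) = -49/sqrt(3626) = -0.813733
theta = acos(-0.813733) = 144.46 degrees

144.46 degrees


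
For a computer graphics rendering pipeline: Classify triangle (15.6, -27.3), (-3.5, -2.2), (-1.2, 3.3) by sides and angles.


Side lengths squared: AB^2=994.82, BC^2=35.54, CA^2=1218.6
Sorted: [35.54, 994.82, 1218.6]
By sides: Scalene, By angles: Obtuse

Scalene, Obtuse


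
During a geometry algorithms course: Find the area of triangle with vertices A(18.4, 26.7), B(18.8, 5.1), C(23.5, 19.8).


Area = |x_A(y_B-y_C) + x_B(y_C-y_A) + x_C(y_A-y_B)|/2
= |(-270.48) + (-129.72) + 507.6|/2
= 107.4/2 = 53.7

53.7


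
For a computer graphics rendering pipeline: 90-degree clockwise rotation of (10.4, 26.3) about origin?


90° CW: (x,y) -> (y, -x)
(10.4,26.3) -> (26.3, -10.4)

(26.3, -10.4)


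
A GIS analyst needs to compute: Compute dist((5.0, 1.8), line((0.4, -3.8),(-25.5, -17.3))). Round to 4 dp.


|cross product| = 82.94
|line direction| = sqrt(853.06) = 29.2072
Distance = 82.94/sqrt(853.06) = 2.8397

2.8397


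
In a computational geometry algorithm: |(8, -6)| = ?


|u| = sqrt(8^2 + (-6)^2) = sqrt(100) = 10

10


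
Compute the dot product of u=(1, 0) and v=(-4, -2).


u . v = u_x*v_x + u_y*v_y = 1*(-4) + 0*(-2)
= (-4) + 0 = -4

-4


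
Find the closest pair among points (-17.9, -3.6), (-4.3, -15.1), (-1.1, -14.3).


d(P0,P1) = 17.8104, d(P0,P2) = 19.9181, d(P1,P2) = 3.2985
Closest: P1 and P2

Closest pair: (-4.3, -15.1) and (-1.1, -14.3), distance = 3.2985


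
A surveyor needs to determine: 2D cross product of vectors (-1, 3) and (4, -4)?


u x v = u_x*v_y - u_y*v_x = (-1)*(-4) - 3*4
= 4 - 12 = -8

-8


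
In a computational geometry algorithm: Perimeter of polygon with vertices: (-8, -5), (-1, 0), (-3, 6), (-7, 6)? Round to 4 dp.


Sides: (-8, -5)->(-1, 0): sqrt(74) = 8.602325, (-1, 0)->(-3, 6): sqrt(40) = 6.324555, (-3, 6)->(-7, 6): sqrt(16) = 4, (-7, 6)->(-8, -5): sqrt(122) = 11.045361
Sum = 29.972241
Perimeter = 29.9722

29.9722


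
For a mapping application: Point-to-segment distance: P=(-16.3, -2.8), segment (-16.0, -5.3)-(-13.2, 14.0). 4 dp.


Project P onto AB: t = 0.1247 (clamped to [0,1])
Closest point on segment: (-15.651, -2.8942)
Distance: 0.6558

0.6558


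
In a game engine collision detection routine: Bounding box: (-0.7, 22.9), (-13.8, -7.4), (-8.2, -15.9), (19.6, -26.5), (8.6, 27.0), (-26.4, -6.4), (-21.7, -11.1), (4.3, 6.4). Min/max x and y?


x range: [-26.4, 19.6]
y range: [-26.5, 27]
Bounding box: (-26.4,-26.5) to (19.6,27)

(-26.4,-26.5) to (19.6,27)


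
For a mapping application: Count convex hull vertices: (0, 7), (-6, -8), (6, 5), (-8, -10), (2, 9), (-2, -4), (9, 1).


Convex hull vertices (CCW): (-8, -10), (9, 1), (6, 5), (2, 9), (0, 7)
Count = 5

5


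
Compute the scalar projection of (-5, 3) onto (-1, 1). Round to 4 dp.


u.v = 8, |v| = sqrt(2) = 1.4142
Scalar projection = u.v / |v| = 8 / sqrt(2) = 5.6569

5.6569


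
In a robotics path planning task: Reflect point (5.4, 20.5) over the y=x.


Reflection over y=x: (x,y) -> (y,x)
(5.4, 20.5) -> (20.5, 5.4)

(20.5, 5.4)


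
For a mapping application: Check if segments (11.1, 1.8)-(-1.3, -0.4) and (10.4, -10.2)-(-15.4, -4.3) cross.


Cross products: d1=-313.73, d2=-183.81, d3=147.26, d4=17.34
d1*d2 < 0 and d3*d4 < 0? no

No, they don't intersect


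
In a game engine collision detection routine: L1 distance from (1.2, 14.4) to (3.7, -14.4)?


|1.2-3.7| + |14.4-(-14.4)| = 2.5 + 28.8 = 31.3

31.3


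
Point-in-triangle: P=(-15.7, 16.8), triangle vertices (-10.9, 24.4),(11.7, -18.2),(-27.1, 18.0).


Cross products: AB x AP = -376.24, BC x BP = -366.12, CA x CP = -92.4
All same sign? yes

Yes, inside


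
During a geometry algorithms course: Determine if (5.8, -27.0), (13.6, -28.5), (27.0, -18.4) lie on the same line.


Cross product: (13.6-5.8)*((-18.4)-(-27)) - ((-28.5)-(-27))*(27-5.8)
= 98.88

No, not collinear


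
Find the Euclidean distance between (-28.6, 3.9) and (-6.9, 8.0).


dx=21.7, dy=4.1
d^2 = 21.7^2 + 4.1^2 = 487.7
d = sqrt(487.7) = 22.0839

22.0839


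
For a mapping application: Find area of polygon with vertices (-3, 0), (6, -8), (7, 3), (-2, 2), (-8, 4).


Shoelace sum: ((-3)*(-8) - 6*0) + (6*3 - 7*(-8)) + (7*2 - (-2)*3) + ((-2)*4 - (-8)*2) + ((-8)*0 - (-3)*4)
= 138
Area = |138|/2 = 69

69


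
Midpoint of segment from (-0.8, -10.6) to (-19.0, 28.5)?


M = (((-0.8)+(-19))/2, ((-10.6)+28.5)/2)
= (-9.9, 8.95)

(-9.9, 8.95)


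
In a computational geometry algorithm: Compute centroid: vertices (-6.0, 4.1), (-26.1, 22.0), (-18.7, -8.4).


Centroid = ((x_A+x_B+x_C)/3, (y_A+y_B+y_C)/3)
= (((-6)+(-26.1)+(-18.7))/3, (4.1+22+(-8.4))/3)
= (-16.9333, 5.9)

(-16.9333, 5.9)


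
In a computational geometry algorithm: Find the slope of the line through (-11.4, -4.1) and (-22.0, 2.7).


slope = (y2-y1)/(x2-x1) = (2.7-(-4.1))/((-22)-(-11.4)) = 6.8/(-10.6) = -0.6415

-0.6415


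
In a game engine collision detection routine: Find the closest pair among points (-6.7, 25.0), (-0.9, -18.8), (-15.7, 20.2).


d(P0,P1) = 44.1823, d(P0,P2) = 10.2, d(P1,P2) = 41.7138
Closest: P0 and P2

Closest pair: (-6.7, 25.0) and (-15.7, 20.2), distance = 10.2


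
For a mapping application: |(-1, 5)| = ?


|u| = sqrt((-1)^2 + 5^2) = sqrt(26) = 5.099

5.099


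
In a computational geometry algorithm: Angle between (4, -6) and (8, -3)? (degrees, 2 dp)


u.v = 50, |u| = sqrt(52) = 7.2111, |v| = sqrt(73) = 8.544
cos(theta) = u.v/(|u||v|) = 50/sqrt(3796) = 0.811534
theta = acos(0.811534) = 35.75 degrees

35.75 degrees


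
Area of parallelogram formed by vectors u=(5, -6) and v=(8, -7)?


|u x v| = |5*(-7) - (-6)*8|
= |(-35) - (-48)| = 13

13


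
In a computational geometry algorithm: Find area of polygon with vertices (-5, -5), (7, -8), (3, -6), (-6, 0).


Shoelace sum: ((-5)*(-8) - 7*(-5)) + (7*(-6) - 3*(-8)) + (3*0 - (-6)*(-6)) + ((-6)*(-5) - (-5)*0)
= 51
Area = |51|/2 = 25.5

25.5


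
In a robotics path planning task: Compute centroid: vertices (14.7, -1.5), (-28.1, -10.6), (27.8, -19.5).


Centroid = ((x_A+x_B+x_C)/3, (y_A+y_B+y_C)/3)
= ((14.7+(-28.1)+27.8)/3, ((-1.5)+(-10.6)+(-19.5))/3)
= (4.8, -10.5333)

(4.8, -10.5333)


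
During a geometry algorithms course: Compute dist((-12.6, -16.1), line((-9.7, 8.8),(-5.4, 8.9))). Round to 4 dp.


|cross product| = 106.78
|line direction| = sqrt(18.5) = 4.3012
Distance = 106.78/sqrt(18.5) = 24.8258

24.8258


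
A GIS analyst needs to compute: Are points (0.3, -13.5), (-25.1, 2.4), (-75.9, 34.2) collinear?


Cross product: ((-25.1)-0.3)*(34.2-(-13.5)) - (2.4-(-13.5))*((-75.9)-0.3)
= 0

Yes, collinear


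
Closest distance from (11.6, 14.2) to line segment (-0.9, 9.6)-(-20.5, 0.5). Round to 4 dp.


Project P onto AB: t = 0 (clamped to [0,1])
Closest point on segment: (-0.9, 9.6)
Distance: 13.3195

13.3195


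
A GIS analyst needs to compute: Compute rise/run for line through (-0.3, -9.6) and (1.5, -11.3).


slope = (y2-y1)/(x2-x1) = ((-11.3)-(-9.6))/(1.5-(-0.3)) = (-1.7)/1.8 = -0.9444

-0.9444


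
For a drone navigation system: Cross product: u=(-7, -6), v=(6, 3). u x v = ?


u x v = u_x*v_y - u_y*v_x = (-7)*3 - (-6)*6
= (-21) - (-36) = 15

15


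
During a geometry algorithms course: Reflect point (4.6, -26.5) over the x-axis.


Reflection over x-axis: (x,y) -> (x,-y)
(4.6, -26.5) -> (4.6, 26.5)

(4.6, 26.5)


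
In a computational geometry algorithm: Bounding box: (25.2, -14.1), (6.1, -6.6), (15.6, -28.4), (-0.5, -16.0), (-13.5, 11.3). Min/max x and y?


x range: [-13.5, 25.2]
y range: [-28.4, 11.3]
Bounding box: (-13.5,-28.4) to (25.2,11.3)

(-13.5,-28.4) to (25.2,11.3)


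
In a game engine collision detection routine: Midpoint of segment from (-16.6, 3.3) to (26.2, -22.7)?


M = (((-16.6)+26.2)/2, (3.3+(-22.7))/2)
= (4.8, -9.7)

(4.8, -9.7)


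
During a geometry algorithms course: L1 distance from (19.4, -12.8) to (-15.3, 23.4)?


|19.4-(-15.3)| + |(-12.8)-23.4| = 34.7 + 36.2 = 70.9

70.9


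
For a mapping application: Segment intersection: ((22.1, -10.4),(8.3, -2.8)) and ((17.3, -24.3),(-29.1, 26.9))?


Cross products: d1=-890.72, d2=-536.8, d3=228.3, d4=-125.62
d1*d2 < 0 and d3*d4 < 0? no

No, they don't intersect


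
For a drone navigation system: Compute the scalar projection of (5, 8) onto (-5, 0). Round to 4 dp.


u.v = -25, |v| = sqrt(25) = 5
Scalar projection = u.v / |v| = -25 / sqrt(25) = -5

-5


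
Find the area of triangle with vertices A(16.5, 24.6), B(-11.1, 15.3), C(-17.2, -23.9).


Area = |x_A(y_B-y_C) + x_B(y_C-y_A) + x_C(y_A-y_B)|/2
= |646.8 + 538.35 + (-159.96)|/2
= 1025.19/2 = 512.595

512.595


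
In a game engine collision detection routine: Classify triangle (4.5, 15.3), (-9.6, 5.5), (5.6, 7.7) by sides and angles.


Side lengths squared: AB^2=294.85, BC^2=235.88, CA^2=58.97
Sorted: [58.97, 235.88, 294.85]
By sides: Scalene, By angles: Right

Scalene, Right


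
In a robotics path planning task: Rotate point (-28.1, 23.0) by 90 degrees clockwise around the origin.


90° CW: (x,y) -> (y, -x)
(-28.1,23) -> (23, 28.1)

(23, 28.1)


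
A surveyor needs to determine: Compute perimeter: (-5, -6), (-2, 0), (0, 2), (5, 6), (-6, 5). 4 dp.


Sides: (-5, -6)->(-2, 0): sqrt(45) = 6.708204, (-2, 0)->(0, 2): sqrt(8) = 2.828427, (0, 2)->(5, 6): sqrt(41) = 6.403124, (5, 6)->(-6, 5): sqrt(122) = 11.045361, (-6, 5)->(-5, -6): sqrt(122) = 11.045361
Sum = 38.030477
Perimeter = 38.0305

38.0305


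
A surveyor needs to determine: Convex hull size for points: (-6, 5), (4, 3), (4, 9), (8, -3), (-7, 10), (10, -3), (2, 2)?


Convex hull vertices (CCW): (-7, 10), (-6, 5), (8, -3), (10, -3), (4, 9)
Count = 5

5


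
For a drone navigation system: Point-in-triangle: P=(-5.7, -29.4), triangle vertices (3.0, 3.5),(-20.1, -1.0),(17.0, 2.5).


Cross products: AB x AP = 720.84, BC x BP = -1104.04, CA x CP = 469.3
All same sign? no

No, outside


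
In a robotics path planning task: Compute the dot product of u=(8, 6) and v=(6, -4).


u . v = u_x*v_x + u_y*v_y = 8*6 + 6*(-4)
= 48 + (-24) = 24

24


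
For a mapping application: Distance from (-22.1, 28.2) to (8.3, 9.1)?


dx=30.4, dy=-19.1
d^2 = 30.4^2 + (-19.1)^2 = 1288.97
d = sqrt(1288.97) = 35.9022

35.9022


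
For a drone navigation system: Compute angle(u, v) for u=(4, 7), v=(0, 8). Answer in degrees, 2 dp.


u.v = 56, |u| = sqrt(65) = 8.0623, |v| = sqrt(64) = 8
cos(theta) = u.v/(|u||v|) = 56/sqrt(4160) = 0.868243
theta = acos(0.868243) = 29.74 degrees

29.74 degrees


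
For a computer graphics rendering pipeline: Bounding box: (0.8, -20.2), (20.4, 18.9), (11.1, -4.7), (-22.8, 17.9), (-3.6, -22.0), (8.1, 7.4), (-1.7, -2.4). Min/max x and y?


x range: [-22.8, 20.4]
y range: [-22, 18.9]
Bounding box: (-22.8,-22) to (20.4,18.9)

(-22.8,-22) to (20.4,18.9)


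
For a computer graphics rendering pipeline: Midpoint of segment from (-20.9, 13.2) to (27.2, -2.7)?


M = (((-20.9)+27.2)/2, (13.2+(-2.7))/2)
= (3.15, 5.25)

(3.15, 5.25)


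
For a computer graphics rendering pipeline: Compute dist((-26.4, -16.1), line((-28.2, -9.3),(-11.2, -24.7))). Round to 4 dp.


|cross product| = 87.88
|line direction| = sqrt(526.16) = 22.9382
Distance = 87.88/sqrt(526.16) = 3.8312

3.8312


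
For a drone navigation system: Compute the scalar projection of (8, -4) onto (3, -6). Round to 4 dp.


u.v = 48, |v| = sqrt(45) = 6.7082
Scalar projection = u.v / |v| = 48 / sqrt(45) = 7.1554

7.1554


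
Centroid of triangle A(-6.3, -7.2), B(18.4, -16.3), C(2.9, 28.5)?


Centroid = ((x_A+x_B+x_C)/3, (y_A+y_B+y_C)/3)
= (((-6.3)+18.4+2.9)/3, ((-7.2)+(-16.3)+28.5)/3)
= (5, 1.6667)

(5, 1.6667)


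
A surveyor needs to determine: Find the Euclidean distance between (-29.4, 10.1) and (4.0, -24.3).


dx=33.4, dy=-34.4
d^2 = 33.4^2 + (-34.4)^2 = 2298.92
d = sqrt(2298.92) = 47.9471

47.9471


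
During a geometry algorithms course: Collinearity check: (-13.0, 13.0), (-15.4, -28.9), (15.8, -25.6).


Cross product: ((-15.4)-(-13))*((-25.6)-13) - ((-28.9)-13)*(15.8-(-13))
= 1299.36

No, not collinear


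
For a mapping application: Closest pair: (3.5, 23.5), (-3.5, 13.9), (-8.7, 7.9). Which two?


d(P0,P1) = 11.8811, d(P0,P2) = 19.804, d(P1,P2) = 7.9398
Closest: P1 and P2

Closest pair: (-3.5, 13.9) and (-8.7, 7.9), distance = 7.9398


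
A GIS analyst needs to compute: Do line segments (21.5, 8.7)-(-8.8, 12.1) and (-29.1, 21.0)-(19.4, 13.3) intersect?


Cross products: d1=-206.93, d2=-275.34, d3=-200.65, d4=-132.24
d1*d2 < 0 and d3*d4 < 0? no

No, they don't intersect


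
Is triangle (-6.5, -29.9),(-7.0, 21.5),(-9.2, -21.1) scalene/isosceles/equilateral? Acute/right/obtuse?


Side lengths squared: AB^2=2642.21, BC^2=1819.6, CA^2=84.73
Sorted: [84.73, 1819.6, 2642.21]
By sides: Scalene, By angles: Obtuse

Scalene, Obtuse


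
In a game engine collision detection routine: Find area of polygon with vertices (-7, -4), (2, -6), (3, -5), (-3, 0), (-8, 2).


Shoelace sum: ((-7)*(-6) - 2*(-4)) + (2*(-5) - 3*(-6)) + (3*0 - (-3)*(-5)) + ((-3)*2 - (-8)*0) + ((-8)*(-4) - (-7)*2)
= 83
Area = |83|/2 = 41.5

41.5


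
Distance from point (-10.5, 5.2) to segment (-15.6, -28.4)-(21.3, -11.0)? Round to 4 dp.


Project P onto AB: t = 0.4643 (clamped to [0,1])
Closest point on segment: (1.5341, -20.3205)
Distance: 28.2155

28.2155


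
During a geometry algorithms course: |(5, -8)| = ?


|u| = sqrt(5^2 + (-8)^2) = sqrt(89) = 9.434

9.434


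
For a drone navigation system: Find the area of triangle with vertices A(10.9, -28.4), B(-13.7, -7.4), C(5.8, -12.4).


Area = |x_A(y_B-y_C) + x_B(y_C-y_A) + x_C(y_A-y_B)|/2
= |54.5 + (-219.2) + (-121.8)|/2
= 286.5/2 = 143.25

143.25


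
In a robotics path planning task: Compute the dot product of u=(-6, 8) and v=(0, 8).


u . v = u_x*v_x + u_y*v_y = (-6)*0 + 8*8
= 0 + 64 = 64

64


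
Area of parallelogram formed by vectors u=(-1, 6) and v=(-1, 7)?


|u x v| = |(-1)*7 - 6*(-1)|
= |(-7) - (-6)| = 1

1


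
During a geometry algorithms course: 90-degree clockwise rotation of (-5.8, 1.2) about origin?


90° CW: (x,y) -> (y, -x)
(-5.8,1.2) -> (1.2, 5.8)

(1.2, 5.8)


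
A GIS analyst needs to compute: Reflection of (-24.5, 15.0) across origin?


Reflection over origin: (x,y) -> (-x,-y)
(-24.5, 15) -> (24.5, -15)

(24.5, -15)


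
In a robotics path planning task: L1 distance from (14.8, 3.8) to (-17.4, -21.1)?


|14.8-(-17.4)| + |3.8-(-21.1)| = 32.2 + 24.9 = 57.1

57.1


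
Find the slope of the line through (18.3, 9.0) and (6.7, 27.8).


slope = (y2-y1)/(x2-x1) = (27.8-9)/(6.7-18.3) = 18.8/(-11.6) = -1.6207

-1.6207


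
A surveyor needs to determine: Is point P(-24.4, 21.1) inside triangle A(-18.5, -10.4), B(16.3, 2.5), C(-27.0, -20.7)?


Cross products: AB x AP = 1172.31, BC x BP = -1749.62, CA x CP = 328.52
All same sign? no

No, outside


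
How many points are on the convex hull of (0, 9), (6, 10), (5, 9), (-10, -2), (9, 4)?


Convex hull vertices (CCW): (-10, -2), (9, 4), (6, 10), (0, 9)
Count = 4

4


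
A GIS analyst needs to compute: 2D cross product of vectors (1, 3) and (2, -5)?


u x v = u_x*v_y - u_y*v_x = 1*(-5) - 3*2
= (-5) - 6 = -11

-11


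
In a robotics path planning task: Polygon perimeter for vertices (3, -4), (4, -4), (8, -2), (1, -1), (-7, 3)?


Sides: (3, -4)->(4, -4): sqrt(1) = 1, (4, -4)->(8, -2): sqrt(20) = 4.472136, (8, -2)->(1, -1): sqrt(50) = 7.071068, (1, -1)->(-7, 3): sqrt(80) = 8.944272, (-7, 3)->(3, -4): sqrt(149) = 12.206556
Sum = 33.694032
Perimeter = 33.694

33.694


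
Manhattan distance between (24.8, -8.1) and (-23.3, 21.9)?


|24.8-(-23.3)| + |(-8.1)-21.9| = 48.1 + 30 = 78.1

78.1


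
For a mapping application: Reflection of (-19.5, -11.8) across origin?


Reflection over origin: (x,y) -> (-x,-y)
(-19.5, -11.8) -> (19.5, 11.8)

(19.5, 11.8)


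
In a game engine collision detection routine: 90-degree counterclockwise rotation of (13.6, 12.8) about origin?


90° CCW: (x,y) -> (-y, x)
(13.6,12.8) -> (-12.8, 13.6)

(-12.8, 13.6)


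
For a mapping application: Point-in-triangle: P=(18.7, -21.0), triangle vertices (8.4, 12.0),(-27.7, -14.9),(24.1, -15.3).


Cross products: AB x AP = 1468.37, BC x BP = -297.42, CA x CP = 236.91
All same sign? no

No, outside


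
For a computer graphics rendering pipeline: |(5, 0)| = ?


|u| = sqrt(5^2 + 0^2) = sqrt(25) = 5

5


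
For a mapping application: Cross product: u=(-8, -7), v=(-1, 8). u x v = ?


u x v = u_x*v_y - u_y*v_x = (-8)*8 - (-7)*(-1)
= (-64) - 7 = -71

-71


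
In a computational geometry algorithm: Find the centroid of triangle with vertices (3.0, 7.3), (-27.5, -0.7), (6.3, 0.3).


Centroid = ((x_A+x_B+x_C)/3, (y_A+y_B+y_C)/3)
= ((3+(-27.5)+6.3)/3, (7.3+(-0.7)+0.3)/3)
= (-6.0667, 2.3)

(-6.0667, 2.3)


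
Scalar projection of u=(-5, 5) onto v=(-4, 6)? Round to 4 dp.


u.v = 50, |v| = sqrt(52) = 7.2111
Scalar projection = u.v / |v| = 50 / sqrt(52) = 6.9338

6.9338


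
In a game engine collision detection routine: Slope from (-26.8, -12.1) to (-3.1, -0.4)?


slope = (y2-y1)/(x2-x1) = ((-0.4)-(-12.1))/((-3.1)-(-26.8)) = 11.7/23.7 = 0.4937

0.4937


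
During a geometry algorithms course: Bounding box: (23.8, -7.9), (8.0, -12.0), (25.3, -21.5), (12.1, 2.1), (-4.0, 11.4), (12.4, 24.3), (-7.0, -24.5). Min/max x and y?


x range: [-7, 25.3]
y range: [-24.5, 24.3]
Bounding box: (-7,-24.5) to (25.3,24.3)

(-7,-24.5) to (25.3,24.3)


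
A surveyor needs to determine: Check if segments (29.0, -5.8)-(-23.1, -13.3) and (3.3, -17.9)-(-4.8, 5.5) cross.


Cross products: d1=-699.39, d2=580.5, d3=437.66, d4=-842.23
d1*d2 < 0 and d3*d4 < 0? yes

Yes, they intersect


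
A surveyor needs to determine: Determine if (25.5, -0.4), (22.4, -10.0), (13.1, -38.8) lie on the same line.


Cross product: (22.4-25.5)*((-38.8)-(-0.4)) - ((-10)-(-0.4))*(13.1-25.5)
= 0

Yes, collinear


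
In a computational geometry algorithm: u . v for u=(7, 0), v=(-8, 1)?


u . v = u_x*v_x + u_y*v_y = 7*(-8) + 0*1
= (-56) + 0 = -56

-56


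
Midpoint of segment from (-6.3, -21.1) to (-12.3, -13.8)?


M = (((-6.3)+(-12.3))/2, ((-21.1)+(-13.8))/2)
= (-9.3, -17.45)

(-9.3, -17.45)


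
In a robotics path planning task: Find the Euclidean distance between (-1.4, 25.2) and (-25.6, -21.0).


dx=-24.2, dy=-46.2
d^2 = (-24.2)^2 + (-46.2)^2 = 2720.08
d = sqrt(2720.08) = 52.1544

52.1544


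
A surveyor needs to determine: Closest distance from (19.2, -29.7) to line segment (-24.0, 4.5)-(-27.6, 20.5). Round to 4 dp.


Project P onto AB: t = 0 (clamped to [0,1])
Closest point on segment: (-24, 4.5)
Distance: 55.0988

55.0988


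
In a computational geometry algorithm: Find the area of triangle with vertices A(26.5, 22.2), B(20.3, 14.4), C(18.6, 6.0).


Area = |x_A(y_B-y_C) + x_B(y_C-y_A) + x_C(y_A-y_B)|/2
= |222.6 + (-328.86) + 145.08|/2
= 38.82/2 = 19.41

19.41


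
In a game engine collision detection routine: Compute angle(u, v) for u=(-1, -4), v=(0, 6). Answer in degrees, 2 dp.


u.v = -24, |u| = sqrt(17) = 4.1231, |v| = sqrt(36) = 6
cos(theta) = u.v/(|u||v|) = -24/sqrt(612) = -0.970143
theta = acos(-0.970143) = 165.96 degrees

165.96 degrees


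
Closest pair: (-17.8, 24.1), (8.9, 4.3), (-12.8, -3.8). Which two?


d(P0,P1) = 33.2405, d(P0,P2) = 28.3445, d(P1,P2) = 23.1625
Closest: P1 and P2

Closest pair: (8.9, 4.3) and (-12.8, -3.8), distance = 23.1625


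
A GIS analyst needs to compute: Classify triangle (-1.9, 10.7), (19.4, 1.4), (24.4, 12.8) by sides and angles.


Side lengths squared: AB^2=540.18, BC^2=154.96, CA^2=696.1
Sorted: [154.96, 540.18, 696.1]
By sides: Scalene, By angles: Obtuse

Scalene, Obtuse


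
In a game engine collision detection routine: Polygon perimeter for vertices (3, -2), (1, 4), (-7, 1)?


Sides: (3, -2)->(1, 4): sqrt(40) = 6.324555, (1, 4)->(-7, 1): sqrt(73) = 8.544004, (-7, 1)->(3, -2): sqrt(109) = 10.440307
Sum = 25.308866
Perimeter = 25.3089

25.3089


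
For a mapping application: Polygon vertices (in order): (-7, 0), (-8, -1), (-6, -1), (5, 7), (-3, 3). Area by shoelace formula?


Shoelace sum: ((-7)*(-1) - (-8)*0) + ((-8)*(-1) - (-6)*(-1)) + ((-6)*7 - 5*(-1)) + (5*3 - (-3)*7) + ((-3)*0 - (-7)*3)
= 29
Area = |29|/2 = 14.5

14.5


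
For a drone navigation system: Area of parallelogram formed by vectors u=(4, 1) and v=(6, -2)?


|u x v| = |4*(-2) - 1*6|
= |(-8) - 6| = 14

14


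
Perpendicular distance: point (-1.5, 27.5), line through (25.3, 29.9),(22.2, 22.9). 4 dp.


|cross product| = 180.16
|line direction| = sqrt(58.61) = 7.6557
Distance = 180.16/sqrt(58.61) = 23.5327

23.5327


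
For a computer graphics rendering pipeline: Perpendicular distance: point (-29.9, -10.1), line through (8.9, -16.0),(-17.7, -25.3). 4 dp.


|cross product| = 517.78
|line direction| = sqrt(794.05) = 28.1789
Distance = 517.78/sqrt(794.05) = 18.3747

18.3747


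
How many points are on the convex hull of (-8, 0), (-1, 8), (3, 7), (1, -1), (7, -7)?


Convex hull vertices (CCW): (-8, 0), (7, -7), (3, 7), (-1, 8)
Count = 4

4


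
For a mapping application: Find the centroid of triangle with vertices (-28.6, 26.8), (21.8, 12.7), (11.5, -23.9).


Centroid = ((x_A+x_B+x_C)/3, (y_A+y_B+y_C)/3)
= (((-28.6)+21.8+11.5)/3, (26.8+12.7+(-23.9))/3)
= (1.5667, 5.2)

(1.5667, 5.2)
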